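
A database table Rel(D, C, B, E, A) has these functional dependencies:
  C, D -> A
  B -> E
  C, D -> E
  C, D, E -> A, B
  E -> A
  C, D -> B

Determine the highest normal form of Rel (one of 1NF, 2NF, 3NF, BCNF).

2NF

Candidate key: {C, D}. Prime attributes: {C, D}.
B -> E breaks BCNF: {B}⁺ = {A, B, E}, so {B} is not a superkey.
B -> E determines the non-prime attribute {E} from a non-superkey — 3NF is violated.
Checking every proper subset of each key, none determines a non-prime attribute — 2NF is satisfied.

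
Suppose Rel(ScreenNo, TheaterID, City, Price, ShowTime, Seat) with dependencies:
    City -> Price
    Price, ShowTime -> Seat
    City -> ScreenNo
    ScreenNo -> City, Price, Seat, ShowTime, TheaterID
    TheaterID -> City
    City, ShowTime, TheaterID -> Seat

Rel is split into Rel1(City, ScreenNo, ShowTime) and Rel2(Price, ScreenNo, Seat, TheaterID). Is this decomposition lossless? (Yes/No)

Yes

Common attributes: {ScreenNo}; their closure is {City, Price, ScreenNo, Seat, ShowTime, TheaterID}.
Rel1 is contained in that closure, so Rel1 ∩ Rel2 -> Rel1 holds and the join is lossless.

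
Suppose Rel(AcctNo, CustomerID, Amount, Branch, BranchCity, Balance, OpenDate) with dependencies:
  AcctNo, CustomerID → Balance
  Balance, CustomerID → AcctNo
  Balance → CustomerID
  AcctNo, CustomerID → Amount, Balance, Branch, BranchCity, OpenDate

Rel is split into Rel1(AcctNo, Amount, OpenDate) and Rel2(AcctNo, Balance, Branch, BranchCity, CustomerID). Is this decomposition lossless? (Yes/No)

The shared attributes are {AcctNo} and {AcctNo}⁺ = {AcctNo}.
The closure covers neither Rel1 nor Rel2 entirely; the join is not lossless.

No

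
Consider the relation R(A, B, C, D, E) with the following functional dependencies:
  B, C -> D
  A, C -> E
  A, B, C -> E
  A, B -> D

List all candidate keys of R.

{A, B, C}

Attributes never on any right-hand side: {A, B, C} — every candidate key must contain all of them.
Closure of {A, B, C} is {A, B, C, D, E}, the whole schema; {A, B, C} is a candidate key.
Every other attribute set either contains this one or has a smaller closure.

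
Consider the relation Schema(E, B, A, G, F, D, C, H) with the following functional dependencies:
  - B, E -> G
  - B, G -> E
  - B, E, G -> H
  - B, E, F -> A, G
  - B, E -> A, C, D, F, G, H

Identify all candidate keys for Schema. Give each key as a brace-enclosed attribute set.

{B, E}, {B, G}

{B} never appears on the right of any FD, so every key must include it.
{B, E} is a candidate key since {B, E}⁺ = {A, B, C, D, E, F, G, H} covers every attribute.
{B, G} is a candidate key since {B, G}⁺ = {A, B, C, D, E, F, G, H} covers every attribute.
These are minimal and exhaustive — every other superkey contains one of them.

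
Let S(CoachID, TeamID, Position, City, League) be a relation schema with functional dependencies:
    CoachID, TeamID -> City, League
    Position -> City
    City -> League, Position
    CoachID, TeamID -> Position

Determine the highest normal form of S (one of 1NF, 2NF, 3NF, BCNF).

Candidate key: {CoachID, TeamID}. Prime attributes: {CoachID, TeamID}.
For Position -> City we have {Position}⁺ = {City, League, Position}; {Position} is not a superkey, so BCNF fails.
Position -> City has non-prime {City} on the right and a non-superkey on the left, so 3NF fails.
Checking every proper subset of each key, none determines a non-prime attribute — 2NF is satisfied.

2NF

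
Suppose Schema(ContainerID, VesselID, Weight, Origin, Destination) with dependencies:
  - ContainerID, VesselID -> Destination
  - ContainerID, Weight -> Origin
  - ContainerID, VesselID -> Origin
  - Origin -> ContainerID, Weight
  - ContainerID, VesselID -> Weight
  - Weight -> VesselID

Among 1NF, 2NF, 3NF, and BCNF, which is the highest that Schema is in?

3NF

Candidate keys: {ContainerID, VesselID}, {ContainerID, Weight}, {Origin}. Prime attributes: {ContainerID, Origin, VesselID, Weight}.
Weight -> VesselID breaks BCNF: {Weight}⁺ = {VesselID, Weight}, so {Weight} is not a superkey.
But every attribute on its right side ({VesselID}) is prime, and the same holds for every other non-superkey FD, so 3NF still holds.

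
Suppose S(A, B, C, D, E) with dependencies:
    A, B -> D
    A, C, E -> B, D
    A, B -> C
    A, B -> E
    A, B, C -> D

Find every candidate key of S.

{A, B}, {A, C, E}

No FD produces {A}, so it must be in every candidate key.
{A, B} is a candidate key since {A, B}⁺ = {A, B, C, D, E} covers every attribute.
{A, C, E} is a candidate key since {A, C, E}⁺ = {A, B, C, D, E} covers every attribute.
Any other superkey properly contains one of these, so there are no further candidate keys.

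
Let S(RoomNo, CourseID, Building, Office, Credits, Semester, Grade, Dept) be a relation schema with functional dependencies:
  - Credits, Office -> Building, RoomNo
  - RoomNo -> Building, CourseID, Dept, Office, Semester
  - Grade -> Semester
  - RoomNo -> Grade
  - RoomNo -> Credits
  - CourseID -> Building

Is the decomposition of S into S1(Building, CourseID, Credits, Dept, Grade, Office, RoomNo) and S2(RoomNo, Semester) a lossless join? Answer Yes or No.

S1 ∩ S2 = {RoomNo}; its closure under F is {Building, CourseID, Credits, Dept, Grade, Office, RoomNo, Semester}.
Since S1 ⊆ {Building, CourseID, Credits, Dept, Grade, Office, RoomNo, Semester}, the intersection is a superkey of S1; the decomposition is lossless.

Yes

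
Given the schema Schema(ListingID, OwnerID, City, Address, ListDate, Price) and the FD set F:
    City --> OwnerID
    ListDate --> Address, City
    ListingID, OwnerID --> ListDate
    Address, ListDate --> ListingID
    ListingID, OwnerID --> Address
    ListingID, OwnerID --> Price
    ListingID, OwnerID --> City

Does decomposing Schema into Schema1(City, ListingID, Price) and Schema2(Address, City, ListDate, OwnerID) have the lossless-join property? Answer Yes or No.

No

Common attributes: {City}; their closure is {City, OwnerID}.
Schema1 ⊄ {City, OwnerID} and Schema2 ⊄ {City, OwnerID}, so the split is lossy.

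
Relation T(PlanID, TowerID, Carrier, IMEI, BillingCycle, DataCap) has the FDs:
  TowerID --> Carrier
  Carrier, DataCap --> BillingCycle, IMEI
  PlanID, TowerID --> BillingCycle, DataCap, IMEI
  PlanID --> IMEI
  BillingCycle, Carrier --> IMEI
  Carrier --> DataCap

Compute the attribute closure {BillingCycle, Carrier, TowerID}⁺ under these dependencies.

Start with {BillingCycle, Carrier, TowerID}.
BillingCycle, Carrier --> IMEI applies; add {IMEI} → now {BillingCycle, Carrier, IMEI, TowerID}.
Carrier --> DataCap applies; add {DataCap} → now {BillingCycle, Carrier, DataCap, IMEI, TowerID}.
No further FD applies.

{BillingCycle, Carrier, DataCap, IMEI, TowerID}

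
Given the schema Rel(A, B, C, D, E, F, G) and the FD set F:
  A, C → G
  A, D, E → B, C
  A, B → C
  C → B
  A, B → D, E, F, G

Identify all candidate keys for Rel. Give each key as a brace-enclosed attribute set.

{A, B}, {A, C}, {A, D, E}

Attributes never on any right-hand side: {A} — every candidate key must contain it.
Closure of {A, B} is {A, B, C, D, E, F, G}, the whole schema; {A, B} is a candidate key.
Closure of {A, C} is {A, B, C, D, E, F, G}, the whole schema; {A, C} is a candidate key.
Closure of {A, D, E} is {A, B, C, D, E, F, G}, the whole schema; {A, D, E} is a candidate key.
No proper subset of any of these is a key, and no other minimal superkey exists.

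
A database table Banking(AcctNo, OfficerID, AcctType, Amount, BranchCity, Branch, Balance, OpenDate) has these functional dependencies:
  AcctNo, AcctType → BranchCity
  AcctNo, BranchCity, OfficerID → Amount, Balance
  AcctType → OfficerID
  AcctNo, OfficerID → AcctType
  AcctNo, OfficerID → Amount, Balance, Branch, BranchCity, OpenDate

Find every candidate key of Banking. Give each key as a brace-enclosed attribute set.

No FD produces {AcctNo}, so it must be in every candidate key.
{AcctNo, AcctType}⁺ = {AcctNo, AcctType, Amount, Balance, Branch, BranchCity, OfficerID, OpenDate}, which is every attribute, so {AcctNo, AcctType} is a candidate key.
{AcctNo, OfficerID}⁺ = {AcctNo, AcctType, Amount, Balance, Branch, BranchCity, OfficerID, OpenDate}, which is every attribute, so {AcctNo, OfficerID} is a candidate key.
No proper subset of any of these is a key, and no other minimal superkey exists.

{AcctNo, AcctType}, {AcctNo, OfficerID}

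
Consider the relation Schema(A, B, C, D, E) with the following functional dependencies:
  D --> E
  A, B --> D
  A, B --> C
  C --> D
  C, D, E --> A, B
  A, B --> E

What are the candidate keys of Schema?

{C}⁺ = {A, B, C, D, E}, which is every attribute, so {C} is a candidate key.
{A, B}⁺ = {A, B, C, D, E}, which is every attribute, so {A, B} is a candidate key.
No proper subset of any of these is a key, and no other minimal superkey exists.

{A, B}, {C}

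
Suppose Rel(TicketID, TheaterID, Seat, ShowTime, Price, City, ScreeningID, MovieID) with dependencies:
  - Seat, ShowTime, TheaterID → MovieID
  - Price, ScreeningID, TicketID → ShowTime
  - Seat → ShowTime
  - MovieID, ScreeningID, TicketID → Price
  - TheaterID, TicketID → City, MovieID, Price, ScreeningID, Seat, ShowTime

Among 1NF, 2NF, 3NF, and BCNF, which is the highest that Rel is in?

Candidate key: {TheaterID, TicketID}. Prime attributes: {TheaterID, TicketID}.
Seat, ShowTime, TheaterID → MovieID breaks BCNF: {Seat, ShowTime, TheaterID}⁺ = {MovieID, Seat, ShowTime, TheaterID}, so {Seat, ShowTime, TheaterID} is not a superkey.
Seat, ShowTime, TheaterID → MovieID has non-prime {MovieID} on the right and a non-superkey on the left, so 3NF fails.
No proper subset of a key has a non-prime attribute in its closure, so there is no partial dependency; 2NF holds.

2NF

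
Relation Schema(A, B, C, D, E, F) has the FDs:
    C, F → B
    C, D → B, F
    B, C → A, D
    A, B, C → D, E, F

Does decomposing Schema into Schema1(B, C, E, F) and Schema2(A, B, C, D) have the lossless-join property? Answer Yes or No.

Common attributes: {B, C}; their closure is {A, B, C, D, E, F}.
Since Schema1 ⊆ {A, B, C, D, E, F}, the intersection is a superkey of Schema1; the decomposition is lossless.

Yes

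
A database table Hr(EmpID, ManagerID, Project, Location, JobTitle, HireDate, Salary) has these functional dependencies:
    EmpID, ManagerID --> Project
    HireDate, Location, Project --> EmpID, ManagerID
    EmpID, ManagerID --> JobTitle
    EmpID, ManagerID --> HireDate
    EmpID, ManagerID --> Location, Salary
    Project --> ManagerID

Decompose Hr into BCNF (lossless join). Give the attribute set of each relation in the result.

{EmpID, HireDate, JobTitle, Location, Project, Salary}; {ManagerID, Project}

Candidate keys of the original relation: {EmpID, ManagerID}, {EmpID, Project}, {HireDate, Location, Project}.
Within {EmpID, HireDate, JobTitle, Location, ManagerID, Project, Salary}: {Project}⁺ ∩ {EmpID, HireDate, JobTitle, Location, ManagerID, Project, Salary} = {ManagerID, Project}, not the whole set, so Project --> ManagerID violates BCNF; decompose into {ManagerID, Project} and {EmpID, HireDate, JobTitle, Location, Project, Salary}.
{ManagerID, Project}: every determinant is a superkey — BCNF.
{EmpID, HireDate, JobTitle, Location, Project, Salary}: every determinant is a superkey — BCNF.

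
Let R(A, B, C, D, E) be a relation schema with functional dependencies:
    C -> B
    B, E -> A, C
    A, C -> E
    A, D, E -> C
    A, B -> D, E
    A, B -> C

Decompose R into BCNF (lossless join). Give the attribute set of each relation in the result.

{A, C, D, E}; {B, C}

Candidate keys of the original relation: {A, B}, {A, C}, {A, D, E}, {B, E}, {C, E}.
{A, B, C, D, E}: {C} determines {B, C} here but is not a superkey — split on C -> B, giving {B, C} and {A, C, D, E}.
{B, C} has no BCNF violation.
{A, C, D, E} has no BCNF violation.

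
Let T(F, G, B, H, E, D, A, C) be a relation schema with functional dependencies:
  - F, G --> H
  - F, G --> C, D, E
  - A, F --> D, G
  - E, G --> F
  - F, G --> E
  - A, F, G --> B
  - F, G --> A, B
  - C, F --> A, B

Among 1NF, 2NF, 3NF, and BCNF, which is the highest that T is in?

BCNF

Candidate keys: {A, F}, {C, F}, {E, G}, {F, G}. Prime attributes: {A, C, E, F, G}.
Each dependency's left side is a superkey — BCNF holds.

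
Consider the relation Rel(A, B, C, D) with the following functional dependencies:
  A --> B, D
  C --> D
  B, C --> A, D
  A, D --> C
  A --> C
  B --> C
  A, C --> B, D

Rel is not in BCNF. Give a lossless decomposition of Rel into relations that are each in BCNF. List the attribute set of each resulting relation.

{A, B, C}; {C, D}

Candidate keys of the original relation: {A}, {B}.
Within {A, B, C, D}: {C}⁺ ∩ {A, B, C, D} = {C, D}, not the whole set, so C --> D violates BCNF; decompose into {C, D} and {A, B, C}.
{C, D} is in BCNF.
{A, B, C} is in BCNF.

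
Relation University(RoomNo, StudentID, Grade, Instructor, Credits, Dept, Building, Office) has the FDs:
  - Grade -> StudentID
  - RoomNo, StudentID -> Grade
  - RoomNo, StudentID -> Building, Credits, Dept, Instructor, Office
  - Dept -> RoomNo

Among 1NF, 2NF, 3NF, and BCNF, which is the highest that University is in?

3NF

Candidate keys: {Dept, Grade}, {Dept, StudentID}, {Grade, RoomNo}, {RoomNo, StudentID}. Prime attributes: {Dept, Grade, RoomNo, StudentID}.
Grade -> StudentID: {Grade}⁺ = {Grade, StudentID}, which is not all of the attributes, so the left side is not a superkey — BCNF is violated.
But every attribute on its right side ({StudentID}) is prime, and the same holds for every other non-superkey FD, so 3NF still holds.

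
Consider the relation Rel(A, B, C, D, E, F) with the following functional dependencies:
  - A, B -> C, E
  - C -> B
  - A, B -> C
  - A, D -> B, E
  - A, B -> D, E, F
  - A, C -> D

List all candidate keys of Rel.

No FD produces {A}, so it must be in every candidate key.
{A, B}⁺ = {A, B, C, D, E, F} — all of the relation — so {A, B} is a candidate key.
{A, C}⁺ = {A, B, C, D, E, F} — all of the relation — so {A, C} is a candidate key.
{A, D}⁺ = {A, B, C, D, E, F} — all of the relation — so {A, D} is a candidate key.
Any other superkey properly contains one of these, so there are no further candidate keys.

{A, B}, {A, C}, {A, D}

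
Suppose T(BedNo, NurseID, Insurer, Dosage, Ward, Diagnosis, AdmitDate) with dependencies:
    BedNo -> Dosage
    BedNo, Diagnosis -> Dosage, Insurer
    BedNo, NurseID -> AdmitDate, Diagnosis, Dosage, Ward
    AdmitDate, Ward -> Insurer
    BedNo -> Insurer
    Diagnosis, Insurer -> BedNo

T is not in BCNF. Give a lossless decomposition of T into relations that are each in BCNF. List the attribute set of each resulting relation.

Candidate keys of the original relation: {AdmitDate, Diagnosis, NurseID, Ward}, {BedNo, NurseID}, {Diagnosis, Insurer, NurseID}.
In {AdmitDate, BedNo, Diagnosis, Dosage, Insurer, NurseID, Ward}, {BedNo} is not a superkey ({BedNo}⁺ restricted to this set is {BedNo, Dosage, Insurer}), so split on BedNo -> Dosage, Insurer into {BedNo, Dosage, Insurer} and {AdmitDate, BedNo, Diagnosis, NurseID, Ward}.
{BedNo, Dosage, Insurer}: every determinant is a superkey — BCNF.
In {AdmitDate, BedNo, Diagnosis, NurseID, Ward}, {AdmitDate, Diagnosis, Ward} is not a superkey ({AdmitDate, Diagnosis, Ward}⁺ restricted to this set is {AdmitDate, BedNo, Diagnosis, Ward}), so split on AdmitDate, Diagnosis, Ward -> BedNo into {AdmitDate, BedNo, Diagnosis, Ward} and {AdmitDate, Diagnosis, NurseID, Ward}.
{AdmitDate, BedNo, Diagnosis, Ward}: every determinant is a superkey — BCNF.
{AdmitDate, Diagnosis, NurseID, Ward}: every determinant is a superkey — BCNF.

{AdmitDate, BedNo, Diagnosis, Ward}; {AdmitDate, Diagnosis, NurseID, Ward}; {BedNo, Dosage, Insurer}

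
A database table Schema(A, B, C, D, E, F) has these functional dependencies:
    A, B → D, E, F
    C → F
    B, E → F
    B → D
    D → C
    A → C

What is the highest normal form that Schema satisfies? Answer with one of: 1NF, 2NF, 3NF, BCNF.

Candidate key: {A, B}. Prime attributes: {A, B}.
C → F breaks BCNF: {C}⁺ = {C, F}, so {C} is not a superkey.
Because {F} is non-prime and the left side of C → F is not a superkey, the relation is not in 3NF.
Since {A} ⊂ {A, B} and {A}⁺ ⊇ {C, F} with {C, F} non-prime, there is a partial dependency; 2NF fails.

1NF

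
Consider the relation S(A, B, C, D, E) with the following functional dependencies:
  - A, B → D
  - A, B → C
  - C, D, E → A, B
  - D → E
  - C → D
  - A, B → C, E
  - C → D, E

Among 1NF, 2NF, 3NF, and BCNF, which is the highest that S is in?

Candidate keys: {A, B}, {C}. Prime attributes: {A, B, C}.
D → E breaks BCNF: {D}⁺ = {D, E}, so {D} is not a superkey.
D → E determines the non-prime attribute {E} from a non-superkey — 3NF is violated.
Checking every proper subset of each key, none determines a non-prime attribute — 2NF is satisfied.

2NF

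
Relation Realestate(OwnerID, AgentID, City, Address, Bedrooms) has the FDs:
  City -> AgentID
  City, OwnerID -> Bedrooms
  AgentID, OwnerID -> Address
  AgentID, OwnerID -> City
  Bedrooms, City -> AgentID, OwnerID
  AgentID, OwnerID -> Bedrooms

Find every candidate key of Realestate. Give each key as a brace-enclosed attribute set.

Closure of {AgentID, OwnerID} is {Address, AgentID, Bedrooms, City, OwnerID}, the whole schema; {AgentID, OwnerID} is a candidate key.
Closure of {Bedrooms, City} is {Address, AgentID, Bedrooms, City, OwnerID}, the whole schema; {Bedrooms, City} is a candidate key.
Closure of {City, OwnerID} is {Address, AgentID, Bedrooms, City, OwnerID}, the whole schema; {City, OwnerID} is a candidate key.
No proper subset of any of these is a key, and no other minimal superkey exists.

{AgentID, OwnerID}, {Bedrooms, City}, {City, OwnerID}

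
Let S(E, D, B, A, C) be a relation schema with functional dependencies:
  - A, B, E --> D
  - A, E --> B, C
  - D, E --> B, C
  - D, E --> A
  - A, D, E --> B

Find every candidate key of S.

{E} never appears on the right of any FD, so every key must include it.
Closure of {A, E} is {A, B, C, D, E}, the whole schema; {A, E} is a candidate key.
Closure of {D, E} is {A, B, C, D, E}, the whole schema; {D, E} is a candidate key.
No proper subset of any of these is a key, and no other minimal superkey exists.

{A, E}, {D, E}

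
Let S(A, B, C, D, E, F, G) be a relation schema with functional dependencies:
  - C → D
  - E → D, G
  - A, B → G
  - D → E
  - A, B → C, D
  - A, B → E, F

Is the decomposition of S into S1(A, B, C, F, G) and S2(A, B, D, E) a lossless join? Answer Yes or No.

The shared attributes are {A, B} and {A, B}⁺ = {A, B, C, D, E, F, G}.
Since S1 ⊆ {A, B, C, D, E, F, G}, the intersection is a superkey of S1; the decomposition is lossless.

Yes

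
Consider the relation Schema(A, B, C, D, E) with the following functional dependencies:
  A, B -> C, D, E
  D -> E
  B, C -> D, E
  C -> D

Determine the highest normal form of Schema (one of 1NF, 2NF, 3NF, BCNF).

Candidate key: {A, B}. Prime attributes: {A, B}.
D -> E: {D}⁺ = {D, E}, which is not all of the attributes, so the left side is not a superkey — BCNF is violated.
Because {E} is non-prime and the left side of D -> E is not a superkey, the relation is not in 3NF.
Checking every proper subset of each key, none determines a non-prime attribute — 2NF is satisfied.

2NF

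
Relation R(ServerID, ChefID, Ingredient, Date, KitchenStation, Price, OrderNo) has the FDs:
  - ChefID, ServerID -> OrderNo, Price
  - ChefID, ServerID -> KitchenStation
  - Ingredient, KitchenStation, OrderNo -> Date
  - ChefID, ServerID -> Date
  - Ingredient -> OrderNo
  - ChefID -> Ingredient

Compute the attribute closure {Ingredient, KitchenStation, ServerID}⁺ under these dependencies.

{Date, Ingredient, KitchenStation, OrderNo, ServerID}

Start with {Ingredient, KitchenStation, ServerID}.
Ingredient -> OrderNo applies; add {OrderNo} → now {Ingredient, KitchenStation, OrderNo, ServerID}.
Ingredient, KitchenStation, OrderNo -> Date applies; add {Date} → now {Date, Ingredient, KitchenStation, OrderNo, ServerID}.
No further FD applies.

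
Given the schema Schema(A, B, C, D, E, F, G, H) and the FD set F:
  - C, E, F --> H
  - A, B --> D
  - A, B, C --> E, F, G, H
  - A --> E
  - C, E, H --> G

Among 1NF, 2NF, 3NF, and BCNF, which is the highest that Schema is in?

1NF

Candidate key: {A, B, C}. Prime attributes: {A, B, C}.
C, E, F --> H breaks BCNF: {C, E, F}⁺ = {C, E, F, G, H}, so {C, E, F} is not a superkey.
C, E, F --> H has non-prime {H} on the right and a non-superkey on the left, so 3NF fails.
Since {A} ⊂ {A, B, C} and {A}⁺ ⊇ {E} with {E} non-prime, there is a partial dependency; 2NF fails.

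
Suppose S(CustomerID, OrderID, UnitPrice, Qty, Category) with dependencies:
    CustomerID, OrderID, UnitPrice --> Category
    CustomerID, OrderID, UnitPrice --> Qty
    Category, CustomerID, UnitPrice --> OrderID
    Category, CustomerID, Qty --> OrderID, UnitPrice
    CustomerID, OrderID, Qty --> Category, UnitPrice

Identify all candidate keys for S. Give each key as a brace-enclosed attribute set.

{Category, CustomerID, Qty}, {Category, CustomerID, UnitPrice}, {CustomerID, OrderID, Qty}, {CustomerID, OrderID, UnitPrice}

No FD produces {CustomerID}, so it must be in every candidate key.
{Category, CustomerID, Qty} is a candidate key since {Category, CustomerID, Qty}⁺ = {Category, CustomerID, OrderID, Qty, UnitPrice} covers every attribute.
{Category, CustomerID, UnitPrice} is a candidate key since {Category, CustomerID, UnitPrice}⁺ = {Category, CustomerID, OrderID, Qty, UnitPrice} covers every attribute.
{CustomerID, OrderID, Qty} is a candidate key since {CustomerID, OrderID, Qty}⁺ = {Category, CustomerID, OrderID, Qty, UnitPrice} covers every attribute.
{CustomerID, OrderID, UnitPrice} is a candidate key since {CustomerID, OrderID, UnitPrice}⁺ = {Category, CustomerID, OrderID, Qty, UnitPrice} covers every attribute.
Any other superkey properly contains one of these, so there are no further candidate keys.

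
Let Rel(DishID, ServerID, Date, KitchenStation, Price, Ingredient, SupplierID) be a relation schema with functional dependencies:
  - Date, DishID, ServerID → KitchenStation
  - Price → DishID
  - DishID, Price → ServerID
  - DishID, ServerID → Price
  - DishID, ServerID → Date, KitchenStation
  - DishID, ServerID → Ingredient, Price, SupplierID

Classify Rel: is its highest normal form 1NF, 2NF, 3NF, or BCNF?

Candidate keys: {DishID, ServerID}, {Price}. Prime attributes: {DishID, Price, ServerID}.
Every FD has a superkey on the left, so the relation is in BCNF.

BCNF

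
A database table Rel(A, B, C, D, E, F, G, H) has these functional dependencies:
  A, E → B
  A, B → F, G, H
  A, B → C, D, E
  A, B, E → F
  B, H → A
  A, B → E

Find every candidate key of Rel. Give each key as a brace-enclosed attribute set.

{A, B}, {A, E}, {B, H}

{A, B}⁺ = {A, B, C, D, E, F, G, H}, which is every attribute, so {A, B} is a candidate key.
{A, E}⁺ = {A, B, C, D, E, F, G, H}, which is every attribute, so {A, E} is a candidate key.
{B, H}⁺ = {A, B, C, D, E, F, G, H}, which is every attribute, so {B, H} is a candidate key.
These are minimal and exhaustive — every other superkey contains one of them.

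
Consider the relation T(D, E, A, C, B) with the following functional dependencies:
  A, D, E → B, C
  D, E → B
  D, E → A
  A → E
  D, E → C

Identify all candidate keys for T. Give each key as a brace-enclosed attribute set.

No FD produces {D}, so it must be in every candidate key.
{A, D} is a candidate key since {A, D}⁺ = {A, B, C, D, E} covers every attribute.
{D, E} is a candidate key since {D, E}⁺ = {A, B, C, D, E} covers every attribute.
No proper subset of any of these is a key, and no other minimal superkey exists.

{A, D}, {D, E}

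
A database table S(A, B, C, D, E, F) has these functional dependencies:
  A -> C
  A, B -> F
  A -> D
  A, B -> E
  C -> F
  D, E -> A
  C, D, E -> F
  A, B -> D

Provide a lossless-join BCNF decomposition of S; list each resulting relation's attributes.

Candidate keys of the original relation: {A, B}, {B, D, E}.
In {A, B, C, D, E, F}, {A} is not a superkey ({A}⁺ restricted to this set is {A, C, D, F}), so split on A -> C, D, F into {A, C, D, F} and {A, B, E}.
In {A, C, D, F}, {C} is not a superkey ({C}⁺ restricted to this set is {C, F}), so split on C -> F into {C, F} and {A, C, D}.
{C, F}: every determinant is a superkey — BCNF.
{A, C, D}: every determinant is a superkey — BCNF.
{A, B, E}: every determinant is a superkey — BCNF.

{A, B, E}; {A, C, D}; {C, F}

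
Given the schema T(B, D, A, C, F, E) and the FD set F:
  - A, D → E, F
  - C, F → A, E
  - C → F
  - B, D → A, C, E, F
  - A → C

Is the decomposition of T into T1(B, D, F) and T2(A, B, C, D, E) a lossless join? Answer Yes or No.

T1 ∩ T2 = {B, D}; its closure under F is {A, B, C, D, E, F}.
T1 is contained in that closure, so T1 ∩ T2 → T1 holds and the join is lossless.

Yes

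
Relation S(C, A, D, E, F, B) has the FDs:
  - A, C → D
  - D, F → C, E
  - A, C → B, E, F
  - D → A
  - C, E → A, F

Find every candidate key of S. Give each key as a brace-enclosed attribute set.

{A, C} is a candidate key since {A, C}⁺ = {A, B, C, D, E, F} covers every attribute.
{C, D} is a candidate key since {C, D}⁺ = {A, B, C, D, E, F} covers every attribute.
{C, E} is a candidate key since {C, E}⁺ = {A, B, C, D, E, F} covers every attribute.
{D, F} is a candidate key since {D, F}⁺ = {A, B, C, D, E, F} covers every attribute.
Any other superkey properly contains one of these, so there are no further candidate keys.

{A, C}, {C, D}, {C, E}, {D, F}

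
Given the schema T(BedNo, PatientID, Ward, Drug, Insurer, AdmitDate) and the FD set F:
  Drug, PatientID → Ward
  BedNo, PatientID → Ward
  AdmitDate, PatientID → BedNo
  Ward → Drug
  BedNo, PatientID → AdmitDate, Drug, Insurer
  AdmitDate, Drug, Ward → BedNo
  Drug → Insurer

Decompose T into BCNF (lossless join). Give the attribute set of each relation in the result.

Candidate keys of the original relation: {AdmitDate, PatientID}, {BedNo, PatientID}.
{AdmitDate, BedNo, Drug, Insurer, PatientID, Ward}: {Drug, PatientID} determines {Drug, Insurer, PatientID, Ward} here but is not a superkey — split on Drug, PatientID → Insurer, Ward, giving {Drug, Insurer, PatientID, Ward} and {AdmitDate, BedNo, Drug, PatientID}.
{Drug, Insurer, PatientID, Ward}: {Ward} determines {Drug, Insurer, Ward} here but is not a superkey — split on Ward → Drug, Insurer, giving {Drug, Insurer, Ward} and {PatientID, Ward}.
{Drug, Insurer, Ward}: {Drug} determines {Drug, Insurer} here but is not a superkey — split on Drug → Insurer, giving {Drug, Insurer} and {Drug, Ward}.
{Drug, Insurer} has no BCNF violation.
{Drug, Ward} has no BCNF violation.
{PatientID, Ward} has no BCNF violation.
{AdmitDate, BedNo, Drug, PatientID} has no BCNF violation.

{AdmitDate, BedNo, Drug, PatientID}; {Drug, Insurer}; {Drug, Ward}; {PatientID, Ward}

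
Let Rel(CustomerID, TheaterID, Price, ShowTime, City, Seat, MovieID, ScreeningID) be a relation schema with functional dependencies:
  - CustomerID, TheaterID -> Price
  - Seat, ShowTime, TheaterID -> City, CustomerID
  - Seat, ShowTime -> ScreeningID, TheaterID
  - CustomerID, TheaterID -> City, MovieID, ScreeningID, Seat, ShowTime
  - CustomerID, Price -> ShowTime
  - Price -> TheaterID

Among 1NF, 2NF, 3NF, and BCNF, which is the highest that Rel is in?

3NF

Candidate keys: {CustomerID, Price}, {CustomerID, TheaterID}, {Seat, ShowTime}. Prime attributes: {CustomerID, Price, Seat, ShowTime, TheaterID}.
For Price -> TheaterID we have {Price}⁺ = {Price, TheaterID}; {Price} is not a superkey, so BCNF fails.
Since {TheaterID} ⊆ prime attributes and every other non-superkey FD also has a prime right side, the schema is in 3NF.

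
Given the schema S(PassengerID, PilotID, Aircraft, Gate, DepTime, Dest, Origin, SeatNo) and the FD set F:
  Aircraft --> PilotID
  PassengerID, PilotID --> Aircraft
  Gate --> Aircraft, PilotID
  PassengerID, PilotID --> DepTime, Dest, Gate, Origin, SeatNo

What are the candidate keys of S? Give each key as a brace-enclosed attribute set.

Attributes never on any right-hand side: {PassengerID} — every candidate key must contain it.
{Aircraft, PassengerID} is a candidate key since {Aircraft, PassengerID}⁺ = {Aircraft, DepTime, Dest, Gate, Origin, PassengerID, PilotID, SeatNo} covers every attribute.
{Gate, PassengerID} is a candidate key since {Gate, PassengerID}⁺ = {Aircraft, DepTime, Dest, Gate, Origin, PassengerID, PilotID, SeatNo} covers every attribute.
{PassengerID, PilotID} is a candidate key since {PassengerID, PilotID}⁺ = {Aircraft, DepTime, Dest, Gate, Origin, PassengerID, PilotID, SeatNo} covers every attribute.
No proper subset of any of these is a key, and no other minimal superkey exists.

{Aircraft, PassengerID}, {Gate, PassengerID}, {PassengerID, PilotID}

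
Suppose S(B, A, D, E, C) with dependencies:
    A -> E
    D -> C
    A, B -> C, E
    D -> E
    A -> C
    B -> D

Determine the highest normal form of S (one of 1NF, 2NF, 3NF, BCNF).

1NF

Candidate key: {A, B}. Prime attributes: {A, B}.
A -> E: {A}⁺ = {A, C, E}, which is not all of the attributes, so the left side is not a superkey — BCNF is violated.
A -> E has non-prime {E} on the right and a non-superkey on the left, so 3NF fails.
Since {A} ⊂ {A, B} and {A}⁺ ⊇ {C, E} with {C, E} non-prime, there is a partial dependency; 2NF fails.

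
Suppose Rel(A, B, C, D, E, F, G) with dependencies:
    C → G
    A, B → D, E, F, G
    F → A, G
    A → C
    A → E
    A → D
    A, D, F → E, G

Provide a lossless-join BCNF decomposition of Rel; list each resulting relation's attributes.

{A, C, D, E}; {A, F}; {B, F}; {C, G}

Candidate keys of the original relation: {A, B}, {B, F}.
{A, B, C, D, E, F, G}: {C} determines {C, G} here but is not a superkey — split on C → G, giving {C, G} and {A, B, C, D, E, F}.
{C, G} is in BCNF.
{A, B, C, D, E, F}: {F} determines {A, C, D, E, F} here but is not a superkey — split on F → A, C, D, E, giving {A, C, D, E, F} and {B, F}.
{A, C, D, E, F}: {A} determines {A, C, D, E} here but is not a superkey — split on A → C, D, E, giving {A, C, D, E} and {A, F}.
{A, C, D, E} is in BCNF.
{A, F} is in BCNF.
{B, F} is in BCNF.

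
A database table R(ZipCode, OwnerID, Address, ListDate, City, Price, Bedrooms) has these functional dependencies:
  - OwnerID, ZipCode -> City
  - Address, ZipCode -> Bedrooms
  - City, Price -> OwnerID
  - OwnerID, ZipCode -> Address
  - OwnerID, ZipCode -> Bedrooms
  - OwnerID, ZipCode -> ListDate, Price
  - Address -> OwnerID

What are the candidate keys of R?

{Address, ZipCode}, {City, Price, ZipCode}, {OwnerID, ZipCode}

No FD produces {ZipCode}, so it must be in every candidate key.
{Address, ZipCode}⁺ = {Address, Bedrooms, City, ListDate, OwnerID, Price, ZipCode}, which is every attribute, so {Address, ZipCode} is a candidate key.
{OwnerID, ZipCode}⁺ = {Address, Bedrooms, City, ListDate, OwnerID, Price, ZipCode}, which is every attribute, so {OwnerID, ZipCode} is a candidate key.
{City, Price, ZipCode}⁺ = {Address, Bedrooms, City, ListDate, OwnerID, Price, ZipCode}, which is every attribute, so {City, Price, ZipCode} is a candidate key.
Any other superkey properly contains one of these, so there are no further candidate keys.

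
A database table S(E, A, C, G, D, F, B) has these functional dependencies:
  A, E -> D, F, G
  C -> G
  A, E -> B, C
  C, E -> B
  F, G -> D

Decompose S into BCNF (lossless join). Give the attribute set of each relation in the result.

{A, C, E, F}; {B, C, E}; {C, D, F}; {C, G}

Candidate key of the original relation: {A, E}.
{A, B, C, D, E, F, G}: {C} determines {C, G} here but is not a superkey — split on C -> G, giving {C, G} and {A, B, C, D, E, F}.
{C, G} is in BCNF.
{A, B, C, D, E, F}: {C, E} determines {B, C, E} here but is not a superkey — split on C, E -> B, giving {B, C, E} and {A, C, D, E, F}.
{B, C, E} is in BCNF.
{A, C, D, E, F}: {C, F} determines {C, D, F} here but is not a superkey — split on C, F -> D, giving {C, D, F} and {A, C, E, F}.
{C, D, F} is in BCNF.
{A, C, E, F} is in BCNF.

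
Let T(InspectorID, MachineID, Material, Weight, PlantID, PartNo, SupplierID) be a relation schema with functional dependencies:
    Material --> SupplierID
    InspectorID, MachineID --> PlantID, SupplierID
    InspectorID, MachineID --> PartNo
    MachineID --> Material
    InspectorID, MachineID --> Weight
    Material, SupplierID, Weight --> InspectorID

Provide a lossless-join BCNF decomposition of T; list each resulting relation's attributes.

Candidate keys of the original relation: {InspectorID, MachineID}, {MachineID, Weight}.
{InspectorID, MachineID, Material, PartNo, PlantID, SupplierID, Weight}: {Material} determines {Material, SupplierID} here but is not a superkey — split on Material --> SupplierID, giving {Material, SupplierID} and {InspectorID, MachineID, Material, PartNo, PlantID, Weight}.
{Material, SupplierID} is in BCNF.
{InspectorID, MachineID, Material, PartNo, PlantID, Weight}: {MachineID} determines {MachineID, Material} here but is not a superkey — split on MachineID --> Material, giving {MachineID, Material} and {InspectorID, MachineID, PartNo, PlantID, Weight}.
{MachineID, Material} is in BCNF.
{InspectorID, MachineID, PartNo, PlantID, Weight} is in BCNF.

{InspectorID, MachineID, PartNo, PlantID, Weight}; {MachineID, Material}; {Material, SupplierID}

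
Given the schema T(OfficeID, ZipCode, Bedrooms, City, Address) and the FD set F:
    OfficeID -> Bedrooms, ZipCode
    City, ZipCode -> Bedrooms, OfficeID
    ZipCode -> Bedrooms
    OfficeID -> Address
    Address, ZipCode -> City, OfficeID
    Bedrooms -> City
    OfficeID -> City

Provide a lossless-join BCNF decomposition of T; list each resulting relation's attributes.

Candidate keys of the original relation: {OfficeID}, {ZipCode}.
In {Address, Bedrooms, City, OfficeID, ZipCode}, {Bedrooms} is not a superkey ({Bedrooms}⁺ restricted to this set is {Bedrooms, City}), so split on Bedrooms -> City into {Bedrooms, City} and {Address, Bedrooms, OfficeID, ZipCode}.
{Bedrooms, City}: every determinant is a superkey — BCNF.
{Address, Bedrooms, OfficeID, ZipCode}: every determinant is a superkey — BCNF.

{Address, Bedrooms, OfficeID, ZipCode}; {Bedrooms, City}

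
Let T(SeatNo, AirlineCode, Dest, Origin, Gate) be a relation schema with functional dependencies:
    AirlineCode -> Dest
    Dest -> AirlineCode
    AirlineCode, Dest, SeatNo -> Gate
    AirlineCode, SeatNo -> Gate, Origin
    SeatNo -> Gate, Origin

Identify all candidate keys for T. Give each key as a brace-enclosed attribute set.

{AirlineCode, SeatNo}, {Dest, SeatNo}

No FD produces {SeatNo}, so it must be in every candidate key.
Closure of {AirlineCode, SeatNo} is {AirlineCode, Dest, Gate, Origin, SeatNo}, the whole schema; {AirlineCode, SeatNo} is a candidate key.
Closure of {Dest, SeatNo} is {AirlineCode, Dest, Gate, Origin, SeatNo}, the whole schema; {Dest, SeatNo} is a candidate key.
These are minimal and exhaustive — every other superkey contains one of them.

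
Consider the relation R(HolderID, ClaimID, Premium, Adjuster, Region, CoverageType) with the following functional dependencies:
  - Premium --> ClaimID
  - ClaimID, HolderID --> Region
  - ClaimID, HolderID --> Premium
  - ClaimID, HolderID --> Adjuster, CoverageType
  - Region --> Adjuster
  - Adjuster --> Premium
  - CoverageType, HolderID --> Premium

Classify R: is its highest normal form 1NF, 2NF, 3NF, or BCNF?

Candidate keys: {Adjuster, HolderID}, {ClaimID, HolderID}, {CoverageType, HolderID}, {HolderID, Premium}, {HolderID, Region}. Prime attributes: {Adjuster, ClaimID, CoverageType, HolderID, Premium, Region}.
Premium --> ClaimID breaks BCNF: {Premium}⁺ = {ClaimID, Premium}, so {Premium} is not a superkey.
Its right-hand attributes {ClaimID} are all prime, as are those of every other non-superkey FD — the relation is in 3NF.

3NF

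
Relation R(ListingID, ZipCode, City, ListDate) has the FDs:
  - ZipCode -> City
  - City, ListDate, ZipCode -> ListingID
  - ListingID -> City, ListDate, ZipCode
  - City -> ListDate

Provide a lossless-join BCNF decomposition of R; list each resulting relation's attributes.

Candidate keys of the original relation: {ListingID}, {ZipCode}.
In {City, ListDate, ListingID, ZipCode}, {City} is not a superkey ({City}⁺ restricted to this set is {City, ListDate}), so split on City -> ListDate into {City, ListDate} and {City, ListingID, ZipCode}.
{City, ListDate} has no BCNF violation.
{City, ListingID, ZipCode} has no BCNF violation.

{City, ListDate}; {City, ListingID, ZipCode}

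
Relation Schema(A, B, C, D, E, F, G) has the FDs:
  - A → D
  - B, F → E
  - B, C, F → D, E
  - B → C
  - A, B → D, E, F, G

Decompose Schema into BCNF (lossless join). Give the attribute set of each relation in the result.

{A, B, F, G}; {A, D}; {B, C}; {B, E, F}

Candidate key of the original relation: {A, B}.
{A, B, C, D, E, F, G}: {A} determines {A, D} here but is not a superkey — split on A → D, giving {A, D} and {A, B, C, E, F, G}.
{A, D}: every determinant is a superkey — BCNF.
{A, B, C, E, F, G}: {B, F} determines {B, C, E, F} here but is not a superkey — split on B, F → C, E, giving {B, C, E, F} and {A, B, F, G}.
{B, C, E, F}: {B} determines {B, C} here but is not a superkey — split on B → C, giving {B, C} and {B, E, F}.
{B, C}: every determinant is a superkey — BCNF.
{B, E, F}: every determinant is a superkey — BCNF.
{A, B, F, G}: every determinant is a superkey — BCNF.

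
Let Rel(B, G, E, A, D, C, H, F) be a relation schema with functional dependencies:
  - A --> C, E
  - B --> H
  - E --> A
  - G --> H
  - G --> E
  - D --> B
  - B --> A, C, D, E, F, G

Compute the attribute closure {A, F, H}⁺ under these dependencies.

{A, C, E, F, H}

Start with {A, F, H}.
A --> C, E applies; add {C, E} → now {A, C, E, F, H}.
No further FD applies.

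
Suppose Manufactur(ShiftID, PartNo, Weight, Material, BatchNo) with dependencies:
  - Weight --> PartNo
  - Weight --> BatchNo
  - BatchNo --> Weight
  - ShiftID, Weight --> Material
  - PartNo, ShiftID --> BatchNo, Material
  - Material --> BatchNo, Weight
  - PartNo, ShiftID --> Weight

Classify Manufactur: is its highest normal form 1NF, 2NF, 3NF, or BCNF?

Candidate keys: {BatchNo, ShiftID}, {Material, ShiftID}, {PartNo, ShiftID}, {ShiftID, Weight}. Prime attributes: {BatchNo, Material, PartNo, ShiftID, Weight}.
Weight --> PartNo: {Weight}⁺ = {BatchNo, PartNo, Weight}, which is not all of the attributes, so the left side is not a superkey — BCNF is violated.
But every attribute on its right side ({PartNo}) is prime, and the same holds for every other non-superkey FD, so 3NF still holds.

3NF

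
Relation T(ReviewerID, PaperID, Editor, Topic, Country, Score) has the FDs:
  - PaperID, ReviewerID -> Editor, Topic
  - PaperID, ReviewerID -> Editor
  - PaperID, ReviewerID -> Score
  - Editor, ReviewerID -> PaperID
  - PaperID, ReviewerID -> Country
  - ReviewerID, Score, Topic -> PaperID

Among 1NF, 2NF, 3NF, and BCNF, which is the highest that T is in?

BCNF

Candidate keys: {Editor, ReviewerID}, {PaperID, ReviewerID}, {ReviewerID, Score, Topic}. Prime attributes: {Editor, PaperID, ReviewerID, Score, Topic}.
Every FD has a superkey on the left, so the relation is in BCNF.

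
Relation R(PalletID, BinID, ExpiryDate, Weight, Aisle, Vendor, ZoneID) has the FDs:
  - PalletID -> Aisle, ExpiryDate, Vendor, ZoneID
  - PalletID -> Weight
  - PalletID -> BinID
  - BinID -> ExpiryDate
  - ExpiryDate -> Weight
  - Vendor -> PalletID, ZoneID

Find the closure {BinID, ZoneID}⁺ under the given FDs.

Start with {BinID, ZoneID}.
BinID -> ExpiryDate applies; add {ExpiryDate} → now {BinID, ExpiryDate, ZoneID}.
ExpiryDate -> Weight applies; add {Weight} → now {BinID, ExpiryDate, Weight, ZoneID}.
No further FD applies.

{BinID, ExpiryDate, Weight, ZoneID}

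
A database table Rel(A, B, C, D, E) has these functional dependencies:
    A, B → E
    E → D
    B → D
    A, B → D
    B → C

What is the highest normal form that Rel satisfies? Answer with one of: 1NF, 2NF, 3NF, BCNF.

1NF

Candidate key: {A, B}. Prime attributes: {A, B}.
E → D: {E}⁺ = {D, E}, which is not all of the attributes, so the left side is not a superkey — BCNF is violated.
Because {D} is non-prime and the left side of E → D is not a superkey, the relation is not in 3NF.
The proper key subset {B} of {A, B} determines non-prime {C, D}, so the relation is not even in 2NF.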